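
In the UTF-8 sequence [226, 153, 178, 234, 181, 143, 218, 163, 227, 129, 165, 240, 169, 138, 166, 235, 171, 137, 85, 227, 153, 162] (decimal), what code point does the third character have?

Offset 0: leading byte 0xE2 = 11100010 → 3-byte char #1 = E2 99 B2.
Offset 3: leading byte 0xEA = 11101010 → 3-byte char #2 = EA B5 8F.
Offset 6: leading byte 0xDA = 11011010 → 2-byte char #3 = DA A3.
Leading byte 0xDA = 11011010 matches 110xxxxx → 2-byte sequence.
Byte 1: 0xDA = 11011010, payload 11010 (5 bits).
Byte 2: 0xA3 = 10100011 (10xxxxxx ✓), payload 100011.
Concatenate: 11010100011 = 0x6A3 (11 bits → U+06A3).

U+06A3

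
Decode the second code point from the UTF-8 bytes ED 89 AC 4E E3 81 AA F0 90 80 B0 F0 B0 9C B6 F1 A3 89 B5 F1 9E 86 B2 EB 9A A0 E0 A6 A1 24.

U+004E

Offset 0: leading byte 0xED = 11101101 → 3-byte char #1 = ED 89 AC.
Offset 3: leading byte 0x4E = 01001110 → 1-byte char #2 = 4E.
Leading byte 0x4E = 01001110 matches 0xxxxxxx → 1-byte sequence.
Byte 1: 0x4E = 01001110, payload 1001110 (7 bits).
Concatenate: 1001110 = 0x4E (7 bits → U+004E).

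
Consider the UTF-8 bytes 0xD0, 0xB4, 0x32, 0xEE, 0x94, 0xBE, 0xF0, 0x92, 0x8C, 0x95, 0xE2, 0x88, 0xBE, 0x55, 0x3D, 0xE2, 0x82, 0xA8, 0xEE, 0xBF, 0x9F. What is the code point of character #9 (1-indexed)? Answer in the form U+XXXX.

Offset 0: leading byte 0xD0 = 11010000 → 2-byte char #1 = D0 B4.
Offset 2: leading byte 0x32 = 00110010 → 1-byte char #2 = 32.
Offset 3: leading byte 0xEE = 11101110 → 3-byte char #3 = EE 94 BE.
Offset 6: leading byte 0xF0 = 11110000 → 4-byte char #4 = F0 92 8C 95.
Offset 10: leading byte 0xE2 = 11100010 → 3-byte char #5 = E2 88 BE.
Offset 13: leading byte 0x55 = 01010101 → 1-byte char #6 = 55.
Offset 14: leading byte 0x3D = 00111101 → 1-byte char #7 = 3D.
Offset 15: leading byte 0xE2 = 11100010 → 3-byte char #8 = E2 82 A8.
Offset 18: leading byte 0xEE = 11101110 → 3-byte char #9 = EE BF 9F.
Leading byte 0xEE = 11101110 matches 1110xxxx → 3-byte sequence.
Byte 1: 0xEE = 11101110, payload 1110 (4 bits).
Byte 2: 0xBF = 10111111 (10xxxxxx ✓), payload 111111.
Byte 3: 0x9F = 10011111 (10xxxxxx ✓), payload 011111.
Concatenate: 1110111111011111 = 0xEFDF (16 bits → U+EFDF).

U+EFDF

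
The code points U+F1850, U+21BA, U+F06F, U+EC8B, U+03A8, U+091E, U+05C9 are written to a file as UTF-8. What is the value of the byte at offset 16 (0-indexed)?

0xA4

U+F1850 → 4-byte form F3 B1 A1 90 at offsets 0–3.
U+21BA → 3-byte form E2 86 BA at offsets 4–6.
U+F06F → 3-byte form EF 81 AF at offsets 7–9.
U+EC8B → 3-byte form EE B2 8B at offsets 10–12.
U+03A8 → 2-byte form CE A8 at offsets 13–14.
U+091E → 3-byte form E0 A4 9E at offsets 15–17.
Offset 16 falls in char 6's range; it's byte 2 of E0 A4 9E = 0xA4.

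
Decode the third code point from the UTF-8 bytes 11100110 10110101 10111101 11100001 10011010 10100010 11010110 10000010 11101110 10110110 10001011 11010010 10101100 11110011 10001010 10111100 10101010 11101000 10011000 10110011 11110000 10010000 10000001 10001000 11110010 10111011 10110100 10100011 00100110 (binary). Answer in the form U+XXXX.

Offset 0: leading byte 0xE6 = 11100110 → 3-byte char #1 = E6 B5 BD.
Offset 3: leading byte 0xE1 = 11100001 → 3-byte char #2 = E1 9A A2.
Offset 6: leading byte 0xD6 = 11010110 → 2-byte char #3 = D6 82.
Leading byte 0xD6 = 11010110 matches 110xxxxx → 2-byte sequence.
Byte 1: 0xD6 = 11010110, payload 10110 (5 bits).
Byte 2: 0x82 = 10000010 (10xxxxxx ✓), payload 000010.
Concatenate: 10110000010 = 0x582 (11 bits → U+0582).

U+0582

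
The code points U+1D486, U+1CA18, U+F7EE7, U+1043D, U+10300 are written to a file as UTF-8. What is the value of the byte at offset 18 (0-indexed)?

0x8C

U+1D486 → 4-byte form F0 9D 92 86 at offsets 0–3.
U+1CA18 → 4-byte form F0 9C A8 98 at offsets 4–7.
U+F7EE7 → 4-byte form F3 B7 BB A7 at offsets 8–11.
U+1043D → 4-byte form F0 90 90 BD at offsets 12–15.
U+10300 → 4-byte form F0 90 8C 80 at offsets 16–19.
Offset 18 falls in char 5's range; it's byte 3 of F0 90 8C 80 = 0x8C.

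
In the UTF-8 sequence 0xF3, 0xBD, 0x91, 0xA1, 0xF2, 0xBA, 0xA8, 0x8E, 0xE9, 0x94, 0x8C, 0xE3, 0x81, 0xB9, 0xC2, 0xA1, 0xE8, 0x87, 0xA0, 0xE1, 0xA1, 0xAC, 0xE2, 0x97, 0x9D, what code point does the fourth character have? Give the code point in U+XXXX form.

U+3079

Offset 0: leading byte 0xF3 = 11110011 → 4-byte char #1 = F3 BD 91 A1.
Offset 4: leading byte 0xF2 = 11110010 → 4-byte char #2 = F2 BA A8 8E.
Offset 8: leading byte 0xE9 = 11101001 → 3-byte char #3 = E9 94 8C.
Offset 11: leading byte 0xE3 = 11100011 → 3-byte char #4 = E3 81 B9.
Leading byte 0xE3 = 11100011 matches 1110xxxx → 3-byte sequence.
Byte 1: 0xE3 = 11100011, payload 0011 (4 bits).
Byte 2: 0x81 = 10000001 (10xxxxxx ✓), payload 000001.
Byte 3: 0xB9 = 10111001 (10xxxxxx ✓), payload 111001.
Concatenate: 0011000001111001 = 0x3079 (16 bits → U+3079).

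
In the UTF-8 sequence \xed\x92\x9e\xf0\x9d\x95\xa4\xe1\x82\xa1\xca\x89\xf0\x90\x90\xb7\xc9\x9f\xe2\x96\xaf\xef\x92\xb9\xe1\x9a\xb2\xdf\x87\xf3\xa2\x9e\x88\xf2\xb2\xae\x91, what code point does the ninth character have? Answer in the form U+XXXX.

Offset 0: leading byte 0xED = 11101101 → 3-byte char #1 = ED 92 9E.
Offset 3: leading byte 0xF0 = 11110000 → 4-byte char #2 = F0 9D 95 A4.
Offset 7: leading byte 0xE1 = 11100001 → 3-byte char #3 = E1 82 A1.
Offset 10: leading byte 0xCA = 11001010 → 2-byte char #4 = CA 89.
Offset 12: leading byte 0xF0 = 11110000 → 4-byte char #5 = F0 90 90 B7.
Offset 16: leading byte 0xC9 = 11001001 → 2-byte char #6 = C9 9F.
Offset 18: leading byte 0xE2 = 11100010 → 3-byte char #7 = E2 96 AF.
Offset 21: leading byte 0xEF = 11101111 → 3-byte char #8 = EF 92 B9.
Offset 24: leading byte 0xE1 = 11100001 → 3-byte char #9 = E1 9A B2.
Leading byte 0xE1 = 11100001 matches 1110xxxx → 3-byte sequence.
Byte 1: 0xE1 = 11100001, payload 0001 (4 bits).
Byte 2: 0x9A = 10011010 (10xxxxxx ✓), payload 011010.
Byte 3: 0xB2 = 10110010 (10xxxxxx ✓), payload 110010.
Concatenate: 0001011010110010 = 0x16B2 (16 bits → U+16B2).

U+16B2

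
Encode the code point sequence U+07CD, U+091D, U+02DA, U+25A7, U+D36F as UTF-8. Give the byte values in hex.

U+07CD: 2-byte form → DF 8D.
U+091D: 3-byte form → E0 A4 9D.
U+02DA: 2-byte form → CB 9A.
U+25A7: 3-byte form → E2 96 A7.
U+D36F: 3-byte form → ED 8D AF.
Concatenated (13 bytes): DF 8D E0 A4 9D CB 9A E2 96 A7 ED 8D AF.

DF 8D E0 A4 9D CB 9A E2 96 A7 ED 8D AF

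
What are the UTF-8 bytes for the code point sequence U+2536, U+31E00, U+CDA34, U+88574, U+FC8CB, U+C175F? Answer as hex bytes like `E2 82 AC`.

U+2536: 3-byte form → E2 94 B6.
U+31E00: 4-byte form → F0 B1 B8 80.
U+CDA34: 4-byte form → F3 8D A8 B4.
U+88574: 4-byte form → F2 88 95 B4.
U+FC8CB: 4-byte form → F3 BC A3 8B.
U+C175F: 4-byte form → F3 81 9D 9F.
Concatenated (23 bytes): E2 94 B6 F0 B1 B8 80 F3 8D A8 B4 F2 88 95 B4 F3 BC A3 8B F3 81 9D 9F.

E2 94 B6 F0 B1 B8 80 F3 8D A8 B4 F2 88 95 B4 F3 BC A3 8B F3 81 9D 9F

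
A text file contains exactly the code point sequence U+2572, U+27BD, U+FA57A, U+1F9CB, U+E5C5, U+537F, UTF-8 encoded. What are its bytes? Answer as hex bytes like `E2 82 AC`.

U+2572: 3-byte form → E2 95 B2.
U+27BD: 3-byte form → E2 9E BD.
U+FA57A: 4-byte form → F3 BA 95 BA.
U+1F9CB: 4-byte form → F0 9F A7 8B.
U+E5C5: 3-byte form → EE 97 85.
U+537F: 3-byte form → E5 8D BF.
Concatenated (20 bytes): E2 95 B2 E2 9E BD F3 BA 95 BA F0 9F A7 8B EE 97 85 E5 8D BF.

E2 95 B2 E2 9E BD F3 BA 95 BA F0 9F A7 8B EE 97 85 E5 8D BF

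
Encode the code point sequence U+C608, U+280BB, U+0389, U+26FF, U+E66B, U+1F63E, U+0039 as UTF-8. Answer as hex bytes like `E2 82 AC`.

U+C608: 3-byte form → EC 98 88.
U+280BB: 4-byte form → F0 A8 82 BB.
U+0389: 2-byte form → CE 89.
U+26FF: 3-byte form → E2 9B BF.
U+E66B: 3-byte form → EE 99 AB.
U+1F63E: 4-byte form → F0 9F 98 BE.
U+0039: 1-byte form → 39.
Concatenated (20 bytes): EC 98 88 F0 A8 82 BB CE 89 E2 9B BF EE 99 AB F0 9F 98 BE 39.

EC 98 88 F0 A8 82 BB CE 89 E2 9B BF EE 99 AB F0 9F 98 BE 39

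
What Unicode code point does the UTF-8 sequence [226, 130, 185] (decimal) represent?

Leading byte 0xE2 = 11100010 matches 1110xxxx → 3-byte sequence.
Byte 1: 0xE2 = 11100010, payload 0010 (4 bits).
Byte 2: 0x82 = 10000010 (10xxxxxx ✓), payload 000010.
Byte 3: 0xB9 = 10111001 (10xxxxxx ✓), payload 111001.
Concatenate: 0010000010111001 = 0x20B9 (16 bits → U+20B9).

U+20B9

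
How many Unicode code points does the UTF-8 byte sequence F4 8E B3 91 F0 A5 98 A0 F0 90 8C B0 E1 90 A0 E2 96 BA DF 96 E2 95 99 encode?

7

Byte at offset 0: 0xF4 = 11110100 → 4-byte char (#1). Advance 4.
Byte at offset 4: 0xF0 = 11110000 → 4-byte char (#2). Advance 4.
Byte at offset 8: 0xF0 = 11110000 → 4-byte char (#3). Advance 4.
Byte at offset 12: 0xE1 = 11100001 → 3-byte char (#4). Advance 3.
Byte at offset 15: 0xE2 = 11100010 → 3-byte char (#5). Advance 3.
Byte at offset 18: 0xDF = 11011111 → 2-byte char (#6). Advance 2.
Byte at offset 20: 0xE2 = 11100010 → 3-byte char (#7). Advance 3.
Reached end at offset 23 after 7 code points.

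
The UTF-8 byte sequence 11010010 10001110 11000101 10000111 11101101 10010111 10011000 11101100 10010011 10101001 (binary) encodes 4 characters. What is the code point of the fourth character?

Offset 0: leading byte 0xD2 = 11010010 → 2-byte char #1 = D2 8E.
Offset 2: leading byte 0xC5 = 11000101 → 2-byte char #2 = C5 87.
Offset 4: leading byte 0xED = 11101101 → 3-byte char #3 = ED 97 98.
Offset 7: leading byte 0xEC = 11101100 → 3-byte char #4 = EC 93 A9.
Leading byte 0xEC = 11101100 matches 1110xxxx → 3-byte sequence.
Byte 1: 0xEC = 11101100, payload 1100 (4 bits).
Byte 2: 0x93 = 10010011 (10xxxxxx ✓), payload 010011.
Byte 3: 0xA9 = 10101001 (10xxxxxx ✓), payload 101001.
Concatenate: 1100010011101001 = 0xC4E9 (16 bits → U+C4E9).

U+C4E9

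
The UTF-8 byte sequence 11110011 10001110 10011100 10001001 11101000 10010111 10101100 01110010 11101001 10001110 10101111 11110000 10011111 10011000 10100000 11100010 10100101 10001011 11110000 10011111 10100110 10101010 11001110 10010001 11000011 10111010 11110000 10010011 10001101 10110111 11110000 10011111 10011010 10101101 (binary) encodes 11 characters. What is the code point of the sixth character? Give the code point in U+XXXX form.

U+294B

Offset 0: leading byte 0xF3 = 11110011 → 4-byte char #1 = F3 8E 9C 89.
Offset 4: leading byte 0xE8 = 11101000 → 3-byte char #2 = E8 97 AC.
Offset 7: leading byte 0x72 = 01110010 → 1-byte char #3 = 72.
Offset 8: leading byte 0xE9 = 11101001 → 3-byte char #4 = E9 8E AF.
Offset 11: leading byte 0xF0 = 11110000 → 4-byte char #5 = F0 9F 98 A0.
Offset 15: leading byte 0xE2 = 11100010 → 3-byte char #6 = E2 A5 8B.
Leading byte 0xE2 = 11100010 matches 1110xxxx → 3-byte sequence.
Byte 1: 0xE2 = 11100010, payload 0010 (4 bits).
Byte 2: 0xA5 = 10100101 (10xxxxxx ✓), payload 100101.
Byte 3: 0x8B = 10001011 (10xxxxxx ✓), payload 001011.
Concatenate: 0010100101001011 = 0x294B (16 bits → U+294B).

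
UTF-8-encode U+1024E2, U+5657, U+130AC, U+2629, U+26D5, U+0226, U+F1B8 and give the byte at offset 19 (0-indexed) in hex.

U+1024E2 → 4-byte form F4 82 93 A2 at offsets 0–3.
U+5657 → 3-byte form E5 99 97 at offsets 4–6.
U+130AC → 4-byte form F0 93 82 AC at offsets 7–10.
U+2629 → 3-byte form E2 98 A9 at offsets 11–13.
U+26D5 → 3-byte form E2 9B 95 at offsets 14–16.
U+0226 → 2-byte form C8 A6 at offsets 17–18.
U+F1B8 → 3-byte form EF 86 B8 at offsets 19–21.
Offset 19 falls in char 7's range; it's byte 1 of EF 86 B8 = 0xEF.

0xEF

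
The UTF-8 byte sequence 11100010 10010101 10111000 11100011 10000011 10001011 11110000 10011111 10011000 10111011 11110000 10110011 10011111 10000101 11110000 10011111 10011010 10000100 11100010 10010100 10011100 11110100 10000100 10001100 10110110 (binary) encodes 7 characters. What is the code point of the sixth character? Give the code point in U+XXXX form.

Offset 0: leading byte 0xE2 = 11100010 → 3-byte char #1 = E2 95 B8.
Offset 3: leading byte 0xE3 = 11100011 → 3-byte char #2 = E3 83 8B.
Offset 6: leading byte 0xF0 = 11110000 → 4-byte char #3 = F0 9F 98 BB.
Offset 10: leading byte 0xF0 = 11110000 → 4-byte char #4 = F0 B3 9F 85.
Offset 14: leading byte 0xF0 = 11110000 → 4-byte char #5 = F0 9F 9A 84.
Offset 18: leading byte 0xE2 = 11100010 → 3-byte char #6 = E2 94 9C.
Leading byte 0xE2 = 11100010 matches 1110xxxx → 3-byte sequence.
Byte 1: 0xE2 = 11100010, payload 0010 (4 bits).
Byte 2: 0x94 = 10010100 (10xxxxxx ✓), payload 010100.
Byte 3: 0x9C = 10011100 (10xxxxxx ✓), payload 011100.
Concatenate: 0010010100011100 = 0x251C (16 bits → U+251C).

U+251C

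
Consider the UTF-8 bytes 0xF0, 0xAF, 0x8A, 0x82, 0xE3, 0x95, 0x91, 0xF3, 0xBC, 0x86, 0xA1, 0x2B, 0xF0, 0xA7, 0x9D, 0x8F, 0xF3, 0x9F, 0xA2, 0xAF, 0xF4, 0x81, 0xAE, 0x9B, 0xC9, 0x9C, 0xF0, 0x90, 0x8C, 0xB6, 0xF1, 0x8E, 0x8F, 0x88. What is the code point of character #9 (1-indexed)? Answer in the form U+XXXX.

U+10336

Offset 0: leading byte 0xF0 = 11110000 → 4-byte char #1 = F0 AF 8A 82.
Offset 4: leading byte 0xE3 = 11100011 → 3-byte char #2 = E3 95 91.
Offset 7: leading byte 0xF3 = 11110011 → 4-byte char #3 = F3 BC 86 A1.
Offset 11: leading byte 0x2B = 00101011 → 1-byte char #4 = 2B.
Offset 12: leading byte 0xF0 = 11110000 → 4-byte char #5 = F0 A7 9D 8F.
Offset 16: leading byte 0xF3 = 11110011 → 4-byte char #6 = F3 9F A2 AF.
Offset 20: leading byte 0xF4 = 11110100 → 4-byte char #7 = F4 81 AE 9B.
Offset 24: leading byte 0xC9 = 11001001 → 2-byte char #8 = C9 9C.
Offset 26: leading byte 0xF0 = 11110000 → 4-byte char #9 = F0 90 8C B6.
Leading byte 0xF0 = 11110000 matches 11110xxx → 4-byte sequence.
Byte 1: 0xF0 = 11110000, payload 000 (3 bits).
Byte 2: 0x90 = 10010000 (10xxxxxx ✓), payload 010000.
Byte 3: 0x8C = 10001100 (10xxxxxx ✓), payload 001100.
Byte 4: 0xB6 = 10110110 (10xxxxxx ✓), payload 110110.
Concatenate: 000010000001100110110 = 0x10336 (21 bits → U+10336).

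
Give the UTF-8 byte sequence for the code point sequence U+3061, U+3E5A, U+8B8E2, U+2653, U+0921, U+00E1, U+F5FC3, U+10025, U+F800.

E3 81 A1 E3 B9 9A F2 8B A3 A2 E2 99 93 E0 A4 A1 C3 A1 F3 B5 BF 83 F0 90 80 A5 EF A0 80

U+3061: 3-byte form → E3 81 A1.
U+3E5A: 3-byte form → E3 B9 9A.
U+8B8E2: 4-byte form → F2 8B A3 A2.
U+2653: 3-byte form → E2 99 93.
U+0921: 3-byte form → E0 A4 A1.
U+00E1: 2-byte form → C3 A1.
U+F5FC3: 4-byte form → F3 B5 BF 83.
U+10025: 4-byte form → F0 90 80 A5.
U+F800: 3-byte form → EF A0 80.
Concatenated (29 bytes): E3 81 A1 E3 B9 9A F2 8B A3 A2 E2 99 93 E0 A4 A1 C3 A1 F3 B5 BF 83 F0 90 80 A5 EF A0 80.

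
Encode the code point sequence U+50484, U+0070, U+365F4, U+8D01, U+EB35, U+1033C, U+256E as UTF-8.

F1 90 92 84 70 F0 B6 97 B4 E8 B4 81 EE AC B5 F0 90 8C BC E2 95 AE

U+50484: 4-byte form → F1 90 92 84.
U+0070: 1-byte form → 70.
U+365F4: 4-byte form → F0 B6 97 B4.
U+8D01: 3-byte form → E8 B4 81.
U+EB35: 3-byte form → EE AC B5.
U+1033C: 4-byte form → F0 90 8C BC.
U+256E: 3-byte form → E2 95 AE.
Concatenated (22 bytes): F1 90 92 84 70 F0 B6 97 B4 E8 B4 81 EE AC B5 F0 90 8C BC E2 95 AE.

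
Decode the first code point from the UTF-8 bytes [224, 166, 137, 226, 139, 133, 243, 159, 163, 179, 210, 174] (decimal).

Offset 0: leading byte 0xE0 = 11100000 → 3-byte char #1 = E0 A6 89.
Leading byte 0xE0 = 11100000 matches 1110xxxx → 3-byte sequence.
Byte 1: 0xE0 = 11100000, payload 0000 (4 bits).
Byte 2: 0xA6 = 10100110 (10xxxxxx ✓), payload 100110.
Byte 3: 0x89 = 10001001 (10xxxxxx ✓), payload 001001.
Concatenate: 0000100110001001 = 0x989 (16 bits → U+0989).

U+0989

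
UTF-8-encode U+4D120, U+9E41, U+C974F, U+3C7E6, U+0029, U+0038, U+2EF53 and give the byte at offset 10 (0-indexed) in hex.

U+4D120 → 4-byte form F1 8D 84 A0 at offsets 0–3.
U+9E41 → 3-byte form E9 B9 81 at offsets 4–6.
U+C974F → 4-byte form F3 89 9D 8F at offsets 7–10.
Offset 10 falls in char 3's range; it's byte 4 of F3 89 9D 8F = 0x8F.

0x8F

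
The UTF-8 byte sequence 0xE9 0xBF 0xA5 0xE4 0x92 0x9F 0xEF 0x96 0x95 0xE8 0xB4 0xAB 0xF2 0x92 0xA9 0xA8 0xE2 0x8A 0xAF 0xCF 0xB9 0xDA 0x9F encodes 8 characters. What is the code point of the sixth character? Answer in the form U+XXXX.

Offset 0: leading byte 0xE9 = 11101001 → 3-byte char #1 = E9 BF A5.
Offset 3: leading byte 0xE4 = 11100100 → 3-byte char #2 = E4 92 9F.
Offset 6: leading byte 0xEF = 11101111 → 3-byte char #3 = EF 96 95.
Offset 9: leading byte 0xE8 = 11101000 → 3-byte char #4 = E8 B4 AB.
Offset 12: leading byte 0xF2 = 11110010 → 4-byte char #5 = F2 92 A9 A8.
Offset 16: leading byte 0xE2 = 11100010 → 3-byte char #6 = E2 8A AF.
Leading byte 0xE2 = 11100010 matches 1110xxxx → 3-byte sequence.
Byte 1: 0xE2 = 11100010, payload 0010 (4 bits).
Byte 2: 0x8A = 10001010 (10xxxxxx ✓), payload 001010.
Byte 3: 0xAF = 10101111 (10xxxxxx ✓), payload 101111.
Concatenate: 0010001010101111 = 0x22AF (16 bits → U+22AF).

U+22AF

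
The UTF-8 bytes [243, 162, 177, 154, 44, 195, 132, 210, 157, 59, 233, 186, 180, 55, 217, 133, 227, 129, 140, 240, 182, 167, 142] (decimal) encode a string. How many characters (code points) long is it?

Byte at offset 0: 0xF3 = 11110011 → 4-byte char (#1). Advance 4.
Byte at offset 4: 0x2C = 00101100 → 1-byte char (#2). Advance 1.
Byte at offset 5: 0xC3 = 11000011 → 2-byte char (#3). Advance 2.
Byte at offset 7: 0xD2 = 11010010 → 2-byte char (#4). Advance 2.
Byte at offset 9: 0x3B = 00111011 → 1-byte char (#5). Advance 1.
Byte at offset 10: 0xE9 = 11101001 → 3-byte char (#6). Advance 3.
Byte at offset 13: 0x37 = 00110111 → 1-byte char (#7). Advance 1.
Byte at offset 14: 0xD9 = 11011001 → 2-byte char (#8). Advance 2.
Byte at offset 16: 0xE3 = 11100011 → 3-byte char (#9). Advance 3.
Byte at offset 19: 0xF0 = 11110000 → 4-byte char (#10). Advance 4.
Reached end at offset 23 after 10 code points.

10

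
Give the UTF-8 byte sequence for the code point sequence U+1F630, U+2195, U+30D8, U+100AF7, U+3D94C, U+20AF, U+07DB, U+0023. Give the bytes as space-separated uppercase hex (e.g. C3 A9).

U+1F630: 4-byte form → F0 9F 98 B0.
U+2195: 3-byte form → E2 86 95.
U+30D8: 3-byte form → E3 83 98.
U+100AF7: 4-byte form → F4 80 AB B7.
U+3D94C: 4-byte form → F0 BD A5 8C.
U+20AF: 3-byte form → E2 82 AF.
U+07DB: 2-byte form → DF 9B.
U+0023: 1-byte form → 23.
Concatenated (24 bytes): F0 9F 98 B0 E2 86 95 E3 83 98 F4 80 AB B7 F0 BD A5 8C E2 82 AF DF 9B 23.

F0 9F 98 B0 E2 86 95 E3 83 98 F4 80 AB B7 F0 BD A5 8C E2 82 AF DF 9B 23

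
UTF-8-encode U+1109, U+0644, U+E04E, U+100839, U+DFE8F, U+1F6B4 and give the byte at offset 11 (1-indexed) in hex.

1-indexed offset 11 is 0-indexed offset 10.
U+1109 → 3-byte form E1 84 89 at offsets 0–2.
U+0644 → 2-byte form D9 84 at offsets 3–4.
U+E04E → 3-byte form EE 81 8E at offsets 5–7.
U+100839 → 4-byte form F4 80 A0 B9 at offsets 8–11.
Offset 10 falls in char 4's range; it's byte 3 of F4 80 A0 B9 = 0xA0.

0xA0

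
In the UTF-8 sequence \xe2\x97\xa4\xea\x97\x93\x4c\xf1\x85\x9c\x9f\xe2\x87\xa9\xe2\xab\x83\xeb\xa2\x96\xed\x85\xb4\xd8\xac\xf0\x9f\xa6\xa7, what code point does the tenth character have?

Offset 0: leading byte 0xE2 = 11100010 → 3-byte char #1 = E2 97 A4.
Offset 3: leading byte 0xEA = 11101010 → 3-byte char #2 = EA 97 93.
Offset 6: leading byte 0x4C = 01001100 → 1-byte char #3 = 4C.
Offset 7: leading byte 0xF1 = 11110001 → 4-byte char #4 = F1 85 9C 9F.
Offset 11: leading byte 0xE2 = 11100010 → 3-byte char #5 = E2 87 A9.
Offset 14: leading byte 0xE2 = 11100010 → 3-byte char #6 = E2 AB 83.
Offset 17: leading byte 0xEB = 11101011 → 3-byte char #7 = EB A2 96.
Offset 20: leading byte 0xED = 11101101 → 3-byte char #8 = ED 85 B4.
Offset 23: leading byte 0xD8 = 11011000 → 2-byte char #9 = D8 AC.
Offset 25: leading byte 0xF0 = 11110000 → 4-byte char #10 = F0 9F A6 A7.
Leading byte 0xF0 = 11110000 matches 11110xxx → 4-byte sequence.
Byte 1: 0xF0 = 11110000, payload 000 (3 bits).
Byte 2: 0x9F = 10011111 (10xxxxxx ✓), payload 011111.
Byte 3: 0xA6 = 10100110 (10xxxxxx ✓), payload 100110.
Byte 4: 0xA7 = 10100111 (10xxxxxx ✓), payload 100111.
Concatenate: 000011111100110100111 = 0x1F9A7 (21 bits → U+1F9A7).

U+1F9A7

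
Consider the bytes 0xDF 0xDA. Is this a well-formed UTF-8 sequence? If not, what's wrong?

invalid (non-continuation byte where continuation expected)

Leading byte 0xDF = 11011111 → 2-byte form.
Byte 2 is 0xDA = 11011010, which is not 10xxxxxx — expected a continuation byte.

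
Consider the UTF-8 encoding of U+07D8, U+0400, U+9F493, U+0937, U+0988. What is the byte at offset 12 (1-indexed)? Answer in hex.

0xE0

1-indexed offset 12 is 0-indexed offset 11.
U+07D8 → 2-byte form DF 98 at offsets 0–1.
U+0400 → 2-byte form D0 80 at offsets 2–3.
U+9F493 → 4-byte form F2 9F 92 93 at offsets 4–7.
U+0937 → 3-byte form E0 A4 B7 at offsets 8–10.
U+0988 → 3-byte form E0 A6 88 at offsets 11–13.
Offset 11 falls in char 5's range; it's byte 1 of E0 A6 88 = 0xE0.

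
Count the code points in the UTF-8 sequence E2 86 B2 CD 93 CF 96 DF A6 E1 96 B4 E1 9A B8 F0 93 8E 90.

7

Byte at offset 0: 0xE2 = 11100010 → 3-byte char (#1). Advance 3.
Byte at offset 3: 0xCD = 11001101 → 2-byte char (#2). Advance 2.
Byte at offset 5: 0xCF = 11001111 → 2-byte char (#3). Advance 2.
Byte at offset 7: 0xDF = 11011111 → 2-byte char (#4). Advance 2.
Byte at offset 9: 0xE1 = 11100001 → 3-byte char (#5). Advance 3.
Byte at offset 12: 0xE1 = 11100001 → 3-byte char (#6). Advance 3.
Byte at offset 15: 0xF0 = 11110000 → 4-byte char (#7). Advance 4.
Reached end at offset 19 after 7 code points.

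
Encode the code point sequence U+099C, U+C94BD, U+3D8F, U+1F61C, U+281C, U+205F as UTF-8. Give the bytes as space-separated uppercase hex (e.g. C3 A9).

E0 A6 9C F3 89 92 BD E3 B6 8F F0 9F 98 9C E2 A0 9C E2 81 9F

U+099C: 3-byte form → E0 A6 9C.
U+C94BD: 4-byte form → F3 89 92 BD.
U+3D8F: 3-byte form → E3 B6 8F.
U+1F61C: 4-byte form → F0 9F 98 9C.
U+281C: 3-byte form → E2 A0 9C.
U+205F: 3-byte form → E2 81 9F.
Concatenated (20 bytes): E0 A6 9C F3 89 92 BD E3 B6 8F F0 9F 98 9C E2 A0 9C E2 81 9F.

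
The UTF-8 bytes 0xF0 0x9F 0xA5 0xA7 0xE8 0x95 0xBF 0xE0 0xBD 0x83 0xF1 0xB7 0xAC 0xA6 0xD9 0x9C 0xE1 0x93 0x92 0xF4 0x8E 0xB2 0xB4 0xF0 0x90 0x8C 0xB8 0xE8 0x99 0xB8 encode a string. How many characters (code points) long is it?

9

Byte at offset 0: 0xF0 = 11110000 → 4-byte char (#1). Advance 4.
Byte at offset 4: 0xE8 = 11101000 → 3-byte char (#2). Advance 3.
Byte at offset 7: 0xE0 = 11100000 → 3-byte char (#3). Advance 3.
Byte at offset 10: 0xF1 = 11110001 → 4-byte char (#4). Advance 4.
Byte at offset 14: 0xD9 = 11011001 → 2-byte char (#5). Advance 2.
Byte at offset 16: 0xE1 = 11100001 → 3-byte char (#6). Advance 3.
Byte at offset 19: 0xF4 = 11110100 → 4-byte char (#7). Advance 4.
Byte at offset 23: 0xF0 = 11110000 → 4-byte char (#8). Advance 4.
Byte at offset 27: 0xE8 = 11101000 → 3-byte char (#9). Advance 3.
Reached end at offset 30 after 9 code points.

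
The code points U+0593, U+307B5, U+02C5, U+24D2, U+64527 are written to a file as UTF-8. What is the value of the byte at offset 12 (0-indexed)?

U+0593 → 2-byte form D6 93 at offsets 0–1.
U+307B5 → 4-byte form F0 B0 9E B5 at offsets 2–5.
U+02C5 → 2-byte form CB 85 at offsets 6–7.
U+24D2 → 3-byte form E2 93 92 at offsets 8–10.
U+64527 → 4-byte form F1 A4 94 A7 at offsets 11–14.
Offset 12 falls in char 5's range; it's byte 2 of F1 A4 94 A7 = 0xA4.

0xA4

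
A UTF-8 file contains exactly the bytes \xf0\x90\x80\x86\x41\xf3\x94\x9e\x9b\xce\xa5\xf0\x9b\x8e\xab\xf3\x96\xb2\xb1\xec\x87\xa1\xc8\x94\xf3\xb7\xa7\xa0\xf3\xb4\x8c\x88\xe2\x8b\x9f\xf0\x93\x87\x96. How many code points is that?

12

Byte at offset 0: 0xF0 = 11110000 → 4-byte char (#1). Advance 4.
Byte at offset 4: 0x41 = 01000001 → 1-byte char (#2). Advance 1.
Byte at offset 5: 0xF3 = 11110011 → 4-byte char (#3). Advance 4.
Byte at offset 9: 0xCE = 11001110 → 2-byte char (#4). Advance 2.
Byte at offset 11: 0xF0 = 11110000 → 4-byte char (#5). Advance 4.
Byte at offset 15: 0xF3 = 11110011 → 4-byte char (#6). Advance 4.
Byte at offset 19: 0xEC = 11101100 → 3-byte char (#7). Advance 3.
Byte at offset 22: 0xC8 = 11001000 → 2-byte char (#8). Advance 2.
Byte at offset 24: 0xF3 = 11110011 → 4-byte char (#9). Advance 4.
Byte at offset 28: 0xF3 = 11110011 → 4-byte char (#10). Advance 4.
Byte at offset 32: 0xE2 = 11100010 → 3-byte char (#11). Advance 3.
Byte at offset 35: 0xF0 = 11110000 → 4-byte char (#12). Advance 4.
Reached end at offset 39 after 12 code points.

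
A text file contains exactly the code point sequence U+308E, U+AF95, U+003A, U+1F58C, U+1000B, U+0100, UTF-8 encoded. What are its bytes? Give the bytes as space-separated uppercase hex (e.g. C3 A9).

U+308E: 3-byte form → E3 82 8E.
U+AF95: 3-byte form → EA BE 95.
U+003A: 1-byte form → 3A.
U+1F58C: 4-byte form → F0 9F 96 8C.
U+1000B: 4-byte form → F0 90 80 8B.
U+0100: 2-byte form → C4 80.
Concatenated (17 bytes): E3 82 8E EA BE 95 3A F0 9F 96 8C F0 90 80 8B C4 80.

E3 82 8E EA BE 95 3A F0 9F 96 8C F0 90 80 8B C4 80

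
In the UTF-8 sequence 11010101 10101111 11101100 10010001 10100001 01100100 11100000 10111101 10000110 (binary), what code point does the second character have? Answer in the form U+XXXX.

U+C461

Offset 0: leading byte 0xD5 = 11010101 → 2-byte char #1 = D5 AF.
Offset 2: leading byte 0xEC = 11101100 → 3-byte char #2 = EC 91 A1.
Leading byte 0xEC = 11101100 matches 1110xxxx → 3-byte sequence.
Byte 1: 0xEC = 11101100, payload 1100 (4 bits).
Byte 2: 0x91 = 10010001 (10xxxxxx ✓), payload 010001.
Byte 3: 0xA1 = 10100001 (10xxxxxx ✓), payload 100001.
Concatenate: 1100010001100001 = 0xC461 (16 bits → U+C461).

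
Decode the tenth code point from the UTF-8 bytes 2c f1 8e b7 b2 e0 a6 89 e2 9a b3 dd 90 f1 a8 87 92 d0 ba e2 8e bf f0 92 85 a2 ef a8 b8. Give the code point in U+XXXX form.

Offset 0: leading byte 0x2C = 00101100 → 1-byte char #1 = 2C.
Offset 1: leading byte 0xF1 = 11110001 → 4-byte char #2 = F1 8E B7 B2.
Offset 5: leading byte 0xE0 = 11100000 → 3-byte char #3 = E0 A6 89.
Offset 8: leading byte 0xE2 = 11100010 → 3-byte char #4 = E2 9A B3.
Offset 11: leading byte 0xDD = 11011101 → 2-byte char #5 = DD 90.
Offset 13: leading byte 0xF1 = 11110001 → 4-byte char #6 = F1 A8 87 92.
Offset 17: leading byte 0xD0 = 11010000 → 2-byte char #7 = D0 BA.
Offset 19: leading byte 0xE2 = 11100010 → 3-byte char #8 = E2 8E BF.
Offset 22: leading byte 0xF0 = 11110000 → 4-byte char #9 = F0 92 85 A2.
Offset 26: leading byte 0xEF = 11101111 → 3-byte char #10 = EF A8 B8.
Leading byte 0xEF = 11101111 matches 1110xxxx → 3-byte sequence.
Byte 1: 0xEF = 11101111, payload 1111 (4 bits).
Byte 2: 0xA8 = 10101000 (10xxxxxx ✓), payload 101000.
Byte 3: 0xB8 = 10111000 (10xxxxxx ✓), payload 111000.
Concatenate: 1111101000111000 = 0xFA38 (16 bits → U+FA38).

U+FA38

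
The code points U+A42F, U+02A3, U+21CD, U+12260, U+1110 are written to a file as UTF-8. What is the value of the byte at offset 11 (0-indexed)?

0xA0

U+A42F → 3-byte form EA 90 AF at offsets 0–2.
U+02A3 → 2-byte form CA A3 at offsets 3–4.
U+21CD → 3-byte form E2 87 8D at offsets 5–7.
U+12260 → 4-byte form F0 92 89 A0 at offsets 8–11.
Offset 11 falls in char 4's range; it's byte 4 of F0 92 89 A0 = 0xA0.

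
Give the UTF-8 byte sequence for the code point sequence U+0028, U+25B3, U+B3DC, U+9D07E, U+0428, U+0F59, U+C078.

U+0028: 1-byte form → 28.
U+25B3: 3-byte form → E2 96 B3.
U+B3DC: 3-byte form → EB 8F 9C.
U+9D07E: 4-byte form → F2 9D 81 BE.
U+0428: 2-byte form → D0 A8.
U+0F59: 3-byte form → E0 BD 99.
U+C078: 3-byte form → EC 81 B8.
Concatenated (19 bytes): 28 E2 96 B3 EB 8F 9C F2 9D 81 BE D0 A8 E0 BD 99 EC 81 B8.

28 E2 96 B3 EB 8F 9C F2 9D 81 BE D0 A8 E0 BD 99 EC 81 B8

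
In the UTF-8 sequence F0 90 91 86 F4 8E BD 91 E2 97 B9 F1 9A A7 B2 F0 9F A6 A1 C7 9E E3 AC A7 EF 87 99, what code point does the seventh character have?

Offset 0: leading byte 0xF0 = 11110000 → 4-byte char #1 = F0 90 91 86.
Offset 4: leading byte 0xF4 = 11110100 → 4-byte char #2 = F4 8E BD 91.
Offset 8: leading byte 0xE2 = 11100010 → 3-byte char #3 = E2 97 B9.
Offset 11: leading byte 0xF1 = 11110001 → 4-byte char #4 = F1 9A A7 B2.
Offset 15: leading byte 0xF0 = 11110000 → 4-byte char #5 = F0 9F A6 A1.
Offset 19: leading byte 0xC7 = 11000111 → 2-byte char #6 = C7 9E.
Offset 21: leading byte 0xE3 = 11100011 → 3-byte char #7 = E3 AC A7.
Leading byte 0xE3 = 11100011 matches 1110xxxx → 3-byte sequence.
Byte 1: 0xE3 = 11100011, payload 0011 (4 bits).
Byte 2: 0xAC = 10101100 (10xxxxxx ✓), payload 101100.
Byte 3: 0xA7 = 10100111 (10xxxxxx ✓), payload 100111.
Concatenate: 0011101100100111 = 0x3B27 (16 bits → U+3B27).

U+3B27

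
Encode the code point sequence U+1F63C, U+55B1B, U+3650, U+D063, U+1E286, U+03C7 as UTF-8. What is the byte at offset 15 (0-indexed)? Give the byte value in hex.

U+1F63C → 4-byte form F0 9F 98 BC at offsets 0–3.
U+55B1B → 4-byte form F1 95 AC 9B at offsets 4–7.
U+3650 → 3-byte form E3 99 90 at offsets 8–10.
U+D063 → 3-byte form ED 81 A3 at offsets 11–13.
U+1E286 → 4-byte form F0 9E 8A 86 at offsets 14–17.
Offset 15 falls in char 5's range; it's byte 2 of F0 9E 8A 86 = 0x9E.

0x9E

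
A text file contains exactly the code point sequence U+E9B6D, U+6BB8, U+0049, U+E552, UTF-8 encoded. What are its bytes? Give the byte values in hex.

F3 A9 AD AD E6 AE B8 49 EE 95 92

U+E9B6D: 4-byte form → F3 A9 AD AD.
U+6BB8: 3-byte form → E6 AE B8.
U+0049: 1-byte form → 49.
U+E552: 3-byte form → EE 95 92.
Concatenated (11 bytes): F3 A9 AD AD E6 AE B8 49 EE 95 92.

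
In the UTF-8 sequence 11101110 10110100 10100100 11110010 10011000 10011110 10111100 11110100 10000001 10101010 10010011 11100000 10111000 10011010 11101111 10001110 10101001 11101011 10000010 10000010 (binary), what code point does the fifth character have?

Offset 0: leading byte 0xEE = 11101110 → 3-byte char #1 = EE B4 A4.
Offset 3: leading byte 0xF2 = 11110010 → 4-byte char #2 = F2 98 9E BC.
Offset 7: leading byte 0xF4 = 11110100 → 4-byte char #3 = F4 81 AA 93.
Offset 11: leading byte 0xE0 = 11100000 → 3-byte char #4 = E0 B8 9A.
Offset 14: leading byte 0xEF = 11101111 → 3-byte char #5 = EF 8E A9.
Leading byte 0xEF = 11101111 matches 1110xxxx → 3-byte sequence.
Byte 1: 0xEF = 11101111, payload 1111 (4 bits).
Byte 2: 0x8E = 10001110 (10xxxxxx ✓), payload 001110.
Byte 3: 0xA9 = 10101001 (10xxxxxx ✓), payload 101001.
Concatenate: 1111001110101001 = 0xF3A9 (16 bits → U+F3A9).

U+F3A9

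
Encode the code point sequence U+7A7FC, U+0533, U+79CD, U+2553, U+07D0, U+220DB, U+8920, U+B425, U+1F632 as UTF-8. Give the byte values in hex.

F1 BA 9F BC D4 B3 E7 A7 8D E2 95 93 DF 90 F0 A2 83 9B E8 A4 A0 EB 90 A5 F0 9F 98 B2

U+7A7FC: 4-byte form → F1 BA 9F BC.
U+0533: 2-byte form → D4 B3.
U+79CD: 3-byte form → E7 A7 8D.
U+2553: 3-byte form → E2 95 93.
U+07D0: 2-byte form → DF 90.
U+220DB: 4-byte form → F0 A2 83 9B.
U+8920: 3-byte form → E8 A4 A0.
U+B425: 3-byte form → EB 90 A5.
U+1F632: 4-byte form → F0 9F 98 B2.
Concatenated (28 bytes): F1 BA 9F BC D4 B3 E7 A7 8D E2 95 93 DF 90 F0 A2 83 9B E8 A4 A0 EB 90 A5 F0 9F 98 B2.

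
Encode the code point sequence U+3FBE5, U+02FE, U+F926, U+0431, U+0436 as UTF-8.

U+3FBE5: 4-byte form → F0 BF AF A5.
U+02FE: 2-byte form → CB BE.
U+F926: 3-byte form → EF A4 A6.
U+0431: 2-byte form → D0 B1.
U+0436: 2-byte form → D0 B6.
Concatenated (13 bytes): F0 BF AF A5 CB BE EF A4 A6 D0 B1 D0 B6.

F0 BF AF A5 CB BE EF A4 A6 D0 B1 D0 B6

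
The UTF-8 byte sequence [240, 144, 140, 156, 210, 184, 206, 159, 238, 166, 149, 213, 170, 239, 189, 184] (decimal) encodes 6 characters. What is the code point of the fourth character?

U+E995

Offset 0: leading byte 0xF0 = 11110000 → 4-byte char #1 = F0 90 8C 9C.
Offset 4: leading byte 0xD2 = 11010010 → 2-byte char #2 = D2 B8.
Offset 6: leading byte 0xCE = 11001110 → 2-byte char #3 = CE 9F.
Offset 8: leading byte 0xEE = 11101110 → 3-byte char #4 = EE A6 95.
Leading byte 0xEE = 11101110 matches 1110xxxx → 3-byte sequence.
Byte 1: 0xEE = 11101110, payload 1110 (4 bits).
Byte 2: 0xA6 = 10100110 (10xxxxxx ✓), payload 100110.
Byte 3: 0x95 = 10010101 (10xxxxxx ✓), payload 010101.
Concatenate: 1110100110010101 = 0xE995 (16 bits → U+E995).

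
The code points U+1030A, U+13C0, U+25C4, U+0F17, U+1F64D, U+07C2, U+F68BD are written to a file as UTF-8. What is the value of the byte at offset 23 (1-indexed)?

0xBD

1-indexed offset 23 is 0-indexed offset 22.
U+1030A → 4-byte form F0 90 8C 8A at offsets 0–3.
U+13C0 → 3-byte form E1 8F 80 at offsets 4–6.
U+25C4 → 3-byte form E2 97 84 at offsets 7–9.
U+0F17 → 3-byte form E0 BC 97 at offsets 10–12.
U+1F64D → 4-byte form F0 9F 99 8D at offsets 13–16.
U+07C2 → 2-byte form DF 82 at offsets 17–18.
U+F68BD → 4-byte form F3 B6 A2 BD at offsets 19–22.
Offset 22 falls in char 7's range; it's byte 4 of F3 B6 A2 BD = 0xBD.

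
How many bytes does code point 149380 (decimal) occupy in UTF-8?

U+24784 = 0x24784. UTF-8 uses 1 byte below 0x80, 2 below 0x800, 3 below 0x10000, 4 up to 0x10FFFF. 0x24784 is in U+10000–U+10FFFF → 4 bytes.

4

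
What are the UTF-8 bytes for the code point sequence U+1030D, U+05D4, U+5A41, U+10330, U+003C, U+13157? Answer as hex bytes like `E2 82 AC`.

U+1030D: 4-byte form → F0 90 8C 8D.
U+05D4: 2-byte form → D7 94.
U+5A41: 3-byte form → E5 A9 81.
U+10330: 4-byte form → F0 90 8C B0.
U+003C: 1-byte form → 3C.
U+13157: 4-byte form → F0 93 85 97.
Concatenated (18 bytes): F0 90 8C 8D D7 94 E5 A9 81 F0 90 8C B0 3C F0 93 85 97.

F0 90 8C 8D D7 94 E5 A9 81 F0 90 8C B0 3C F0 93 85 97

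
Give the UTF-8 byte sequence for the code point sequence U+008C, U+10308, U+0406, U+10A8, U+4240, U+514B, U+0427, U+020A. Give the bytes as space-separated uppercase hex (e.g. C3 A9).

U+008C: 2-byte form → C2 8C.
U+10308: 4-byte form → F0 90 8C 88.
U+0406: 2-byte form → D0 86.
U+10A8: 3-byte form → E1 82 A8.
U+4240: 3-byte form → E4 89 80.
U+514B: 3-byte form → E5 85 8B.
U+0427: 2-byte form → D0 A7.
U+020A: 2-byte form → C8 8A.
Concatenated (21 bytes): C2 8C F0 90 8C 88 D0 86 E1 82 A8 E4 89 80 E5 85 8B D0 A7 C8 8A.

C2 8C F0 90 8C 88 D0 86 E1 82 A8 E4 89 80 E5 85 8B D0 A7 C8 8A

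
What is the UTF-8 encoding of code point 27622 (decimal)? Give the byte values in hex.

U+6BE6 = 0x6BE6 = 27622 decimal. In range U+0800–U+FFFF → 3-byte form: 1110xxxx 10xxxxxx 10xxxxxx.
Binary (16 bits): 0110101111100110.
Split 4+6+6: 0110 | 101111 | 100110.
Byte 1: 11100110 = 0xE6.
Byte 2: 10101111 = 0xAF.
Byte 3: 10100110 = 0xA6.

E6 AF A6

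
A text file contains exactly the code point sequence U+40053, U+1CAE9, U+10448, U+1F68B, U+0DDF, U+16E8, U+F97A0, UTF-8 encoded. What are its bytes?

F1 80 81 93 F0 9C AB A9 F0 90 91 88 F0 9F 9A 8B E0 B7 9F E1 9B A8 F3 B9 9E A0

U+40053: 4-byte form → F1 80 81 93.
U+1CAE9: 4-byte form → F0 9C AB A9.
U+10448: 4-byte form → F0 90 91 88.
U+1F68B: 4-byte form → F0 9F 9A 8B.
U+0DDF: 3-byte form → E0 B7 9F.
U+16E8: 3-byte form → E1 9B A8.
U+F97A0: 4-byte form → F3 B9 9E A0.
Concatenated (26 bytes): F1 80 81 93 F0 9C AB A9 F0 90 91 88 F0 9F 9A 8B E0 B7 9F E1 9B A8 F3 B9 9E A0.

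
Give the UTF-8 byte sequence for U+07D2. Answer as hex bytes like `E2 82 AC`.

DF 92

U+07D2 = 0x7D2 = 2002 decimal. In range U+0080–U+07FF → 2-byte form: 110xxxxx 10xxxxxx.
Binary (11 bits): 11111010010.
Split 5+6: 11111 | 010010.
Byte 1: 11011111 = 0xDF.
Byte 2: 10010010 = 0x92.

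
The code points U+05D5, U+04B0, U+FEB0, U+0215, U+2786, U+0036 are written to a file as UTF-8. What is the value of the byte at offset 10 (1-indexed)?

1-indexed offset 10 is 0-indexed offset 9.
U+05D5 → 2-byte form D7 95 at offsets 0–1.
U+04B0 → 2-byte form D2 B0 at offsets 2–3.
U+FEB0 → 3-byte form EF BA B0 at offsets 4–6.
U+0215 → 2-byte form C8 95 at offsets 7–8.
U+2786 → 3-byte form E2 9E 86 at offsets 9–11.
Offset 9 falls in char 5's range; it's byte 1 of E2 9E 86 = 0xE2.

0xE2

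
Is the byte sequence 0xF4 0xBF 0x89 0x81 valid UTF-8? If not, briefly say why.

Leading byte 0xF4 = 11110100 → 4-byte form.
Payload = 0x13F241, which exceeds U+10FFFF, the maximum Unicode code point. (Leading bytes F5–FF, or F4 followed by ≥ 0x90, are invalid.)

invalid (encodes a value above U+10FFFF)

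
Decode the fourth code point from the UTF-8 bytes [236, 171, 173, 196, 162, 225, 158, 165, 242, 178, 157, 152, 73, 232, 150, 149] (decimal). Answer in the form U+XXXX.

U+B2758

Offset 0: leading byte 0xEC = 11101100 → 3-byte char #1 = EC AB AD.
Offset 3: leading byte 0xC4 = 11000100 → 2-byte char #2 = C4 A2.
Offset 5: leading byte 0xE1 = 11100001 → 3-byte char #3 = E1 9E A5.
Offset 8: leading byte 0xF2 = 11110010 → 4-byte char #4 = F2 B2 9D 98.
Leading byte 0xF2 = 11110010 matches 11110xxx → 4-byte sequence.
Byte 1: 0xF2 = 11110010, payload 010 (3 bits).
Byte 2: 0xB2 = 10110010 (10xxxxxx ✓), payload 110010.
Byte 3: 0x9D = 10011101 (10xxxxxx ✓), payload 011101.
Byte 4: 0x98 = 10011000 (10xxxxxx ✓), payload 011000.
Concatenate: 010110010011101011000 = 0xB2758 (21 bits → U+B2758).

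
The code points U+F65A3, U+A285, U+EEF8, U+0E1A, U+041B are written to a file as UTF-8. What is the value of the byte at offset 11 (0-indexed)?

U+F65A3 → 4-byte form F3 B6 96 A3 at offsets 0–3.
U+A285 → 3-byte form EA 8A 85 at offsets 4–6.
U+EEF8 → 3-byte form EE BB B8 at offsets 7–9.
U+0E1A → 3-byte form E0 B8 9A at offsets 10–12.
Offset 11 falls in char 4's range; it's byte 2 of E0 B8 9A = 0xB8.

0xB8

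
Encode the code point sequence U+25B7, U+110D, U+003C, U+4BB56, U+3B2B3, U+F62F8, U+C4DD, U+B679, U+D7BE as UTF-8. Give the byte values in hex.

U+25B7: 3-byte form → E2 96 B7.
U+110D: 3-byte form → E1 84 8D.
U+003C: 1-byte form → 3C.
U+4BB56: 4-byte form → F1 8B AD 96.
U+3B2B3: 4-byte form → F0 BB 8A B3.
U+F62F8: 4-byte form → F3 B6 8B B8.
U+C4DD: 3-byte form → EC 93 9D.
U+B679: 3-byte form → EB 99 B9.
U+D7BE: 3-byte form → ED 9E BE.
Concatenated (28 bytes): E2 96 B7 E1 84 8D 3C F1 8B AD 96 F0 BB 8A B3 F3 B6 8B B8 EC 93 9D EB 99 B9 ED 9E BE.

E2 96 B7 E1 84 8D 3C F1 8B AD 96 F0 BB 8A B3 F3 B6 8B B8 EC 93 9D EB 99 B9 ED 9E BE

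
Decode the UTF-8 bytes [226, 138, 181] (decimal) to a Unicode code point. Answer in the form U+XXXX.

U+22B5

Leading byte 0xE2 = 11100010 matches 1110xxxx → 3-byte sequence.
Byte 1: 0xE2 = 11100010, payload 0010 (4 bits).
Byte 2: 0x8A = 10001010 (10xxxxxx ✓), payload 001010.
Byte 3: 0xB5 = 10110101 (10xxxxxx ✓), payload 110101.
Concatenate: 0010001010110101 = 0x22B5 (16 bits → U+22B5).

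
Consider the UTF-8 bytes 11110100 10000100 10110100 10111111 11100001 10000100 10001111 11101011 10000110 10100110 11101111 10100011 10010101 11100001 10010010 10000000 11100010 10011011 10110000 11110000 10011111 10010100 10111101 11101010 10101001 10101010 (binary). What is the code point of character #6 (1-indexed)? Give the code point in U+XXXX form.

Offset 0: leading byte 0xF4 = 11110100 → 4-byte char #1 = F4 84 B4 BF.
Offset 4: leading byte 0xE1 = 11100001 → 3-byte char #2 = E1 84 8F.
Offset 7: leading byte 0xEB = 11101011 → 3-byte char #3 = EB 86 A6.
Offset 10: leading byte 0xEF = 11101111 → 3-byte char #4 = EF A3 95.
Offset 13: leading byte 0xE1 = 11100001 → 3-byte char #5 = E1 92 80.
Offset 16: leading byte 0xE2 = 11100010 → 3-byte char #6 = E2 9B B0.
Leading byte 0xE2 = 11100010 matches 1110xxxx → 3-byte sequence.
Byte 1: 0xE2 = 11100010, payload 0010 (4 bits).
Byte 2: 0x9B = 10011011 (10xxxxxx ✓), payload 011011.
Byte 3: 0xB0 = 10110000 (10xxxxxx ✓), payload 110000.
Concatenate: 0010011011110000 = 0x26F0 (16 bits → U+26F0).

U+26F0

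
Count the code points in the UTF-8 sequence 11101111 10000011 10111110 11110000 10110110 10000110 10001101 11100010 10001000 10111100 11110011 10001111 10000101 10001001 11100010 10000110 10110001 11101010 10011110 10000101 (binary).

6

Byte at offset 0: 0xEF = 11101111 → 3-byte char (#1). Advance 3.
Byte at offset 3: 0xF0 = 11110000 → 4-byte char (#2). Advance 4.
Byte at offset 7: 0xE2 = 11100010 → 3-byte char (#3). Advance 3.
Byte at offset 10: 0xF3 = 11110011 → 4-byte char (#4). Advance 4.
Byte at offset 14: 0xE2 = 11100010 → 3-byte char (#5). Advance 3.
Byte at offset 17: 0xEA = 11101010 → 3-byte char (#6). Advance 3.
Reached end at offset 20 after 6 code points.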